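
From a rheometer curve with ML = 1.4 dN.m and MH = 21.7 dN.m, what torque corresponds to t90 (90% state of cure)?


M90 = ML + 0.9 * (MH - ML)
M90 = 1.4 + 0.9 * (21.7 - 1.4)
M90 = 1.4 + 0.9 * 20.3
M90 = 19.67 dN.m

19.67 dN.m


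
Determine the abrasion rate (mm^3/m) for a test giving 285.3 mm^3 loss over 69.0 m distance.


Rate = volume_loss / distance
= 285.3 / 69.0
= 4.135 mm^3/m

4.135 mm^3/m


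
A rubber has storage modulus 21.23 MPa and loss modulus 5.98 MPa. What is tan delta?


tan delta = E'' / E'
= 5.98 / 21.23
= 0.2817

tan delta = 0.2817


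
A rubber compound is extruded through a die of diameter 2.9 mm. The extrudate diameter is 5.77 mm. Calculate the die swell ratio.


Die swell ratio = D_extrudate / D_die
= 5.77 / 2.9
= 1.99

Die swell = 1.99


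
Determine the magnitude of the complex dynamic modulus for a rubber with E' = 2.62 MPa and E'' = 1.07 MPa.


|E*| = sqrt(E'^2 + E''^2)
= sqrt(2.62^2 + 1.07^2)
= sqrt(6.8644 + 1.1449)
= 2.83 MPa

2.83 MPa


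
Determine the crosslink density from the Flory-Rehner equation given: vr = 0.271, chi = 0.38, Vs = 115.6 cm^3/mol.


ln(1 - vr) = ln(1 - 0.271) = -0.3161
Numerator = -((-0.3161) + 0.271 + 0.38 * 0.271^2) = 0.0172
Denominator = 115.6 * (0.271^(1/3) - 0.271/2) = 59.1441
nu = 0.0172 / 59.1441 = 2.9037e-04 mol/cm^3

2.9037e-04 mol/cm^3


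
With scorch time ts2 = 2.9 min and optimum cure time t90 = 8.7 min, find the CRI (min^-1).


CRI = 100 / (t90 - ts2)
= 100 / (8.7 - 2.9)
= 100 / 5.8
= 17.24 min^-1

17.24 min^-1


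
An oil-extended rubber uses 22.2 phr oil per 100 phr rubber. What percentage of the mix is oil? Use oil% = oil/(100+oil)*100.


Oil % = oil / (100 + oil) * 100
= 22.2 / (100 + 22.2) * 100
= 22.2 / 122.2 * 100
= 18.17%

18.17%


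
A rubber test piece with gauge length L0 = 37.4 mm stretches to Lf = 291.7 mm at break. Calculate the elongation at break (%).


Elongation = (Lf - L0) / L0 * 100
= (291.7 - 37.4) / 37.4 * 100
= 254.3 / 37.4 * 100
= 679.9%

679.9%


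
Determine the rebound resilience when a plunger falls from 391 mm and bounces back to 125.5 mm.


Resilience = h_rebound / h_drop * 100
= 125.5 / 391 * 100
= 32.1%

32.1%


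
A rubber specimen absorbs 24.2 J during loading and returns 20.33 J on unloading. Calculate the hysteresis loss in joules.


Hysteresis loss = loading - unloading
= 24.2 - 20.33
= 3.87 J

3.87 J


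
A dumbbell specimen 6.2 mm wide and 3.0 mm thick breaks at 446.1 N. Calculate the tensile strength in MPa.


Area = width * thickness = 6.2 * 3.0 = 18.6 mm^2
TS = force / area = 446.1 / 18.6 = 23.98 MPa

23.98 MPa


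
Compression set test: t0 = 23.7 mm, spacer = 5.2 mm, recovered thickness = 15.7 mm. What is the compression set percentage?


CS = (t0 - recovered) / (t0 - ts) * 100
= (23.7 - 15.7) / (23.7 - 5.2) * 100
= 8.0 / 18.5 * 100
= 43.2%

43.2%


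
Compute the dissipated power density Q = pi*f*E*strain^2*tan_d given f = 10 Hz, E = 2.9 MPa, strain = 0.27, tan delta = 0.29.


Q = pi * f * E * strain^2 * tan_d
= pi * 10 * 2.9 * 0.27^2 * 0.29
= pi * 10 * 2.9 * 0.0729 * 0.29
= 1.9261

Q = 1.9261


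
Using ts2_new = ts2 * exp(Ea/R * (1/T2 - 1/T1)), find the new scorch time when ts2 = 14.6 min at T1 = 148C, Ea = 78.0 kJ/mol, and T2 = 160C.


Convert temperatures: T1 = 148 + 273.15 = 421.15 K, T2 = 160 + 273.15 = 433.15 K
ts2_new = 14.6 * exp(78000 / 8.314 * (1/433.15 - 1/421.15))
1/T2 - 1/T1 = -6.5782e-05
ts2_new = 7.88 min

7.88 min


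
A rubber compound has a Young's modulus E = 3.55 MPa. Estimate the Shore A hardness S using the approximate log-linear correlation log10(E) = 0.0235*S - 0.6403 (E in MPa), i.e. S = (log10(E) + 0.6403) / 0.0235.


log10(E) = 0.0235*S - 0.6403  =>  S = (log10(E) + 0.6403) / 0.0235
log10(3.55) = 0.550228
S = (0.550228 + 0.6403) / 0.0235 = 1.190528 / 0.0235
S = 50.7

Shore A = 50.7


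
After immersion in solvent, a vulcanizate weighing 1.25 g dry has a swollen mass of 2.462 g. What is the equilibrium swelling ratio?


Q = W_swollen / W_dry
Q = 2.462 / 1.25
Q = 1.97

Q = 1.97


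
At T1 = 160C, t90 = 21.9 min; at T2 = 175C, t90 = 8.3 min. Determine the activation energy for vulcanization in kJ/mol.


T1 = 433.15 K, T2 = 448.15 K
1/T1 - 1/T2 = 7.7273e-05
ln(t1/t2) = ln(21.9/8.3) = 0.9702
Ea = 8.314 * 0.9702 / 7.7273e-05 = 104389.2271 J/mol
Ea = 104.39 kJ/mol

104.39 kJ/mol


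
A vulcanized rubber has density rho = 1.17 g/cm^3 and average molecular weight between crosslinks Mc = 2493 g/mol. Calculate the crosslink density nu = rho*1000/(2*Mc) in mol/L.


nu = rho * 1000 / (2 * Mc)
nu = 1.17 * 1000 / (2 * 2493)
nu = 1170.0 / 4986
nu = 0.2347 mol/L

0.2347 mol/L


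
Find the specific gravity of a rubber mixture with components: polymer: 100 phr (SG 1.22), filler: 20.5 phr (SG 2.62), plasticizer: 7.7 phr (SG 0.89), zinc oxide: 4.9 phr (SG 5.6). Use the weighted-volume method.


Sum of weights = 133.1
Volume contributions:
  polymer: 100/1.22 = 81.9672
  filler: 20.5/2.62 = 7.8244
  plasticizer: 7.7/0.89 = 8.6517
  zinc oxide: 4.9/5.6 = 0.8750
Sum of volumes = 99.3183
SG = 133.1 / 99.3183 = 1.34

SG = 1.34


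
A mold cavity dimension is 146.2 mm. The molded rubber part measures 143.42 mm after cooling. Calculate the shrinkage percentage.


Shrinkage = (mold - part) / mold * 100
= (146.2 - 143.42) / 146.2 * 100
= 2.78 / 146.2 * 100
= 1.9%

1.9%


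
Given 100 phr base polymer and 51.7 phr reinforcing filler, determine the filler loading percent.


Filler % = filler / (rubber + filler) * 100
= 51.7 / (100 + 51.7) * 100
= 51.7 / 151.7 * 100
= 34.08%

34.08%


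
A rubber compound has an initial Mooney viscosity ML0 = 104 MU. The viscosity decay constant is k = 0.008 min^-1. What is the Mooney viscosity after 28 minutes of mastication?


ML = ML0 * exp(-k * t)
ML = 104 * exp(-0.008 * 28)
ML = 104 * 0.7993
ML = 83.13 MU

83.13 MU


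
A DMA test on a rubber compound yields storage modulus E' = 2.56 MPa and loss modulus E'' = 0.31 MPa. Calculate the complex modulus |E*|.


|E*| = sqrt(E'^2 + E''^2)
= sqrt(2.56^2 + 0.31^2)
= sqrt(6.5536 + 0.0961)
= 2.579 MPa

2.579 MPa


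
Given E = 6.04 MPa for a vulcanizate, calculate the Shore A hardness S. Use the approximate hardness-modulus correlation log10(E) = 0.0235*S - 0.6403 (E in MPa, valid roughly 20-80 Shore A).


log10(E) = 0.0235*S - 0.6403  =>  S = (log10(E) + 0.6403) / 0.0235
log10(6.04) = 0.781037
S = (0.781037 + 0.6403) / 0.0235 = 1.421337 / 0.0235
S = 60.5

Shore A = 60.5


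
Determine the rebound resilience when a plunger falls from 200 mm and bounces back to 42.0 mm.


Resilience = h_rebound / h_drop * 100
= 42.0 / 200 * 100
= 21.0%

21.0%


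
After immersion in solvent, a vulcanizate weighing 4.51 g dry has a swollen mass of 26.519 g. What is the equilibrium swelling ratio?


Q = W_swollen / W_dry
Q = 26.519 / 4.51
Q = 5.88

Q = 5.88


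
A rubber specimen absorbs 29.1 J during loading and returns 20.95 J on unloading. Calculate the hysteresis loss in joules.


Hysteresis loss = loading - unloading
= 29.1 - 20.95
= 8.15 J

8.15 J


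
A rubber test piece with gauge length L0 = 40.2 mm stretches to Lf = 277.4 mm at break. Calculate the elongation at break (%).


Elongation = (Lf - L0) / L0 * 100
= (277.4 - 40.2) / 40.2 * 100
= 237.2 / 40.2 * 100
= 590.0%

590.0%


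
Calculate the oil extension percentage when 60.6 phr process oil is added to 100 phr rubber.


Oil % = oil / (100 + oil) * 100
= 60.6 / (100 + 60.6) * 100
= 60.6 / 160.6 * 100
= 37.73%

37.73%


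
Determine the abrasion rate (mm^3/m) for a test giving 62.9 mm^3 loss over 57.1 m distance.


Rate = volume_loss / distance
= 62.9 / 57.1
= 1.102 mm^3/m

1.102 mm^3/m


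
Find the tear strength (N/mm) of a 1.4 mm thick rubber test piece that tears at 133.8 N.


Tear strength = force / thickness
= 133.8 / 1.4
= 95.57 N/mm

95.57 N/mm


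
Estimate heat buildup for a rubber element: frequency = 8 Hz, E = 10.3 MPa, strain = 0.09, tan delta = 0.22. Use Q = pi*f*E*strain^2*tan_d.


Q = pi * f * E * strain^2 * tan_d
= pi * 8 * 10.3 * 0.09^2 * 0.22
= pi * 8 * 10.3 * 0.0081 * 0.22
= 0.4613

Q = 0.4613


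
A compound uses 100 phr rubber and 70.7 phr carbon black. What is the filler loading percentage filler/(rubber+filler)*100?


Filler % = filler / (rubber + filler) * 100
= 70.7 / (100 + 70.7) * 100
= 70.7 / 170.7 * 100
= 41.42%

41.42%


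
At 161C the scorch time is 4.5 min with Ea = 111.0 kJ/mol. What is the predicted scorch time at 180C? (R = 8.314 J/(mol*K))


Convert temperatures: T1 = 161 + 273.15 = 434.15 K, T2 = 180 + 273.15 = 453.15 K
ts2_new = 4.5 * exp(111000 / 8.314 * (1/453.15 - 1/434.15))
1/T2 - 1/T1 = -9.6577e-05
ts2_new = 1.24 min

1.24 min


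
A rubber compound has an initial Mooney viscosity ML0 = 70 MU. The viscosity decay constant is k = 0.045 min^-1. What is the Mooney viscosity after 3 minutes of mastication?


ML = ML0 * exp(-k * t)
ML = 70 * exp(-0.045 * 3)
ML = 70 * 0.8737
ML = 61.16 MU

61.16 MU


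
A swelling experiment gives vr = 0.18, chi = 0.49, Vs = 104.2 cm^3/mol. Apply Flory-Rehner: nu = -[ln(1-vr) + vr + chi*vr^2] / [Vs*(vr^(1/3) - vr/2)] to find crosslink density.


ln(1 - vr) = ln(1 - 0.18) = -0.1985
Numerator = -((-0.1985) + 0.18 + 0.49 * 0.18^2) = 0.0026
Denominator = 104.2 * (0.18^(1/3) - 0.18/2) = 49.4556
nu = 0.0026 / 49.4556 = 5.2066e-05 mol/cm^3

5.2066e-05 mol/cm^3


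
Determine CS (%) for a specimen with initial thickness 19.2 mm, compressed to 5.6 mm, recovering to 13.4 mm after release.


CS = (t0 - recovered) / (t0 - ts) * 100
= (19.2 - 13.4) / (19.2 - 5.6) * 100
= 5.8 / 13.6 * 100
= 42.6%

42.6%


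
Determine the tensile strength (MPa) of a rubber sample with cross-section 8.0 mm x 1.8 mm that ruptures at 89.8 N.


Area = width * thickness = 8.0 * 1.8 = 14.4 mm^2
TS = force / area = 89.8 / 14.4 = 6.24 MPa

6.24 MPa


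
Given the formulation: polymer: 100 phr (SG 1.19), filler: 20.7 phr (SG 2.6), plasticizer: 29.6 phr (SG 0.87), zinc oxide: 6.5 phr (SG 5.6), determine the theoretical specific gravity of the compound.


Sum of weights = 156.8
Volume contributions:
  polymer: 100/1.19 = 84.0336
  filler: 20.7/2.6 = 7.9615
  plasticizer: 29.6/0.87 = 34.0230
  zinc oxide: 6.5/5.6 = 1.1607
Sum of volumes = 127.1789
SG = 156.8 / 127.1789 = 1.233

SG = 1.233


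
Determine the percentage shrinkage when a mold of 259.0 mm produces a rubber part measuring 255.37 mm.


Shrinkage = (mold - part) / mold * 100
= (259.0 - 255.37) / 259.0 * 100
= 3.63 / 259.0 * 100
= 1.4%

1.4%


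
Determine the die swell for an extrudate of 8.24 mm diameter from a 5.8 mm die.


Die swell ratio = D_extrudate / D_die
= 8.24 / 5.8
= 1.421

Die swell = 1.421


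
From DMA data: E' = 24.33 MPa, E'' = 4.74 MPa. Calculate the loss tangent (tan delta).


tan delta = E'' / E'
= 4.74 / 24.33
= 0.1948

tan delta = 0.1948


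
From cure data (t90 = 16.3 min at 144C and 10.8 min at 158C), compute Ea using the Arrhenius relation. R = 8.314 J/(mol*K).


T1 = 417.15 K, T2 = 431.15 K
1/T1 - 1/T2 = 7.7841e-05
ln(t1/t2) = ln(16.3/10.8) = 0.4116
Ea = 8.314 * 0.4116 / 7.7841e-05 = 43964.0819 J/mol
Ea = 43.96 kJ/mol

43.96 kJ/mol


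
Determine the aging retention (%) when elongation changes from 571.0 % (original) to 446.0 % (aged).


Retention = aged / original * 100
= 446.0 / 571.0 * 100
= 78.1%

78.1%


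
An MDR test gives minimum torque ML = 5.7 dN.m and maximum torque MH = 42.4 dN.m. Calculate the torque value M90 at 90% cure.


M90 = ML + 0.9 * (MH - ML)
M90 = 5.7 + 0.9 * (42.4 - 5.7)
M90 = 5.7 + 0.9 * 36.7
M90 = 38.73 dN.m

38.73 dN.m


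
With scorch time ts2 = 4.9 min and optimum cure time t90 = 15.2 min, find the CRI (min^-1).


CRI = 100 / (t90 - ts2)
= 100 / (15.2 - 4.9)
= 100 / 10.3
= 9.71 min^-1

9.71 min^-1


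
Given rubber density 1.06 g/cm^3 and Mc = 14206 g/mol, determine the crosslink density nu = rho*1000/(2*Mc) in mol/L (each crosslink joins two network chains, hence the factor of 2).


nu = rho * 1000 / (2 * Mc)
nu = 1.06 * 1000 / (2 * 14206)
nu = 1060.0 / 28412
nu = 0.0373 mol/L

0.0373 mol/L


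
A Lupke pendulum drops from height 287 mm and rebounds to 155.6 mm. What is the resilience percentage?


Resilience = h_rebound / h_drop * 100
= 155.6 / 287 * 100
= 54.2%

54.2%


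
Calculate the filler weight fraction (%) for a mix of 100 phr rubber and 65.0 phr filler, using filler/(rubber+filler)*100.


Filler % = filler / (rubber + filler) * 100
= 65.0 / (100 + 65.0) * 100
= 65.0 / 165.0 * 100
= 39.39%

39.39%


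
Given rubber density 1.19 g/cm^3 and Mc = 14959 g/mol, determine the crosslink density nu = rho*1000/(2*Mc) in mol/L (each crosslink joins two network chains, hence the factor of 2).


nu = rho * 1000 / (2 * Mc)
nu = 1.19 * 1000 / (2 * 14959)
nu = 1190.0 / 29918
nu = 0.0398 mol/L

0.0398 mol/L


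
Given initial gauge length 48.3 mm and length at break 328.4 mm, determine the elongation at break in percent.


Elongation = (Lf - L0) / L0 * 100
= (328.4 - 48.3) / 48.3 * 100
= 280.1 / 48.3 * 100
= 579.9%

579.9%


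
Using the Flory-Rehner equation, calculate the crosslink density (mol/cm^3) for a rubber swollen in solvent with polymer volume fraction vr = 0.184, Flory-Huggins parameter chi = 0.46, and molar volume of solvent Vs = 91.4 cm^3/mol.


ln(1 - vr) = ln(1 - 0.184) = -0.2033
Numerator = -((-0.2033) + 0.184 + 0.46 * 0.184^2) = 0.0038
Denominator = 91.4 * (0.184^(1/3) - 0.184/2) = 43.5771
nu = 0.0038 / 43.5771 = 8.6448e-05 mol/cm^3

8.6448e-05 mol/cm^3


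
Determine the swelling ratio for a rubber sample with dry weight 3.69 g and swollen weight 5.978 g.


Q = W_swollen / W_dry
Q = 5.978 / 3.69
Q = 1.62

Q = 1.62


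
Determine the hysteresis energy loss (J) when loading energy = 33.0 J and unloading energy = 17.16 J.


Hysteresis loss = loading - unloading
= 33.0 - 17.16
= 15.84 J

15.84 J


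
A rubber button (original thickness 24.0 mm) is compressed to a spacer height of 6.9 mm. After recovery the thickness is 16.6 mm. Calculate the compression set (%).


CS = (t0 - recovered) / (t0 - ts) * 100
= (24.0 - 16.6) / (24.0 - 6.9) * 100
= 7.4 / 17.1 * 100
= 43.3%

43.3%


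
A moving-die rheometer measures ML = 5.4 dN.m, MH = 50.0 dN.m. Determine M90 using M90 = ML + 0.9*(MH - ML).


M90 = ML + 0.9 * (MH - ML)
M90 = 5.4 + 0.9 * (50.0 - 5.4)
M90 = 5.4 + 0.9 * 44.6
M90 = 45.54 dN.m

45.54 dN.m


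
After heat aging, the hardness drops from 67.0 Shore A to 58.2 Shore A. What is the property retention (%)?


Retention = aged / original * 100
= 58.2 / 67.0 * 100
= 86.9%

86.9%


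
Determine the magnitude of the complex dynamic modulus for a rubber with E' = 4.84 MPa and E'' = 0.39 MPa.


|E*| = sqrt(E'^2 + E''^2)
= sqrt(4.84^2 + 0.39^2)
= sqrt(23.4256 + 0.1521)
= 4.856 MPa

4.856 MPa


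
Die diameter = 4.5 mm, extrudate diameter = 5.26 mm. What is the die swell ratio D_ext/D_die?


Die swell ratio = D_extrudate / D_die
= 5.26 / 4.5
= 1.169

Die swell = 1.169


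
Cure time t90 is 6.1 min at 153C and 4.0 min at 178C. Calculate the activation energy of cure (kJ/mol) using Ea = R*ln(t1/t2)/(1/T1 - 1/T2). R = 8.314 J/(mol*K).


T1 = 426.15 K, T2 = 451.15 K
1/T1 - 1/T2 = 1.3003e-04
ln(t1/t2) = ln(6.1/4.0) = 0.4220
Ea = 8.314 * 0.4220 / 1.3003e-04 = 26981.1318 J/mol
Ea = 26.98 kJ/mol

26.98 kJ/mol


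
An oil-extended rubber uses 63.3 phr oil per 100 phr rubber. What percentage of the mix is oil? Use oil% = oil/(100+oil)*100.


Oil % = oil / (100 + oil) * 100
= 63.3 / (100 + 63.3) * 100
= 63.3 / 163.3 * 100
= 38.76%

38.76%


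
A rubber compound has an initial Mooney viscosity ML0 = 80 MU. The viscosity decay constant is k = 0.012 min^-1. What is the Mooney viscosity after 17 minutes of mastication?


ML = ML0 * exp(-k * t)
ML = 80 * exp(-0.012 * 17)
ML = 80 * 0.8155
ML = 65.24 MU

65.24 MU


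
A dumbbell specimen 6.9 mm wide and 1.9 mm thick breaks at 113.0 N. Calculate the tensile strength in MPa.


Area = width * thickness = 6.9 * 1.9 = 13.11 mm^2
TS = force / area = 113.0 / 13.11 = 8.62 MPa

8.62 MPa


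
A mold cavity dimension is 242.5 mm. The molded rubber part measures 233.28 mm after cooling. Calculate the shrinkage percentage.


Shrinkage = (mold - part) / mold * 100
= (242.5 - 233.28) / 242.5 * 100
= 9.22 / 242.5 * 100
= 3.8%

3.8%


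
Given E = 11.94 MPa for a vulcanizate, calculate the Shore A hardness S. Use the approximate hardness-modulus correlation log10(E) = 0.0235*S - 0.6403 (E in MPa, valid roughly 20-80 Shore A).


log10(E) = 0.0235*S - 0.6403  =>  S = (log10(E) + 0.6403) / 0.0235
log10(11.94) = 1.077004
S = (1.077004 + 0.6403) / 0.0235 = 1.717304 / 0.0235
S = 73.1

Shore A = 73.1


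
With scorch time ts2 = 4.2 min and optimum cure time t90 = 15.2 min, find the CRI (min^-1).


CRI = 100 / (t90 - ts2)
= 100 / (15.2 - 4.2)
= 100 / 11.0
= 9.09 min^-1

9.09 min^-1


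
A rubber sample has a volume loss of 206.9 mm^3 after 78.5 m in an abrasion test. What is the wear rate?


Rate = volume_loss / distance
= 206.9 / 78.5
= 2.636 mm^3/m

2.636 mm^3/m


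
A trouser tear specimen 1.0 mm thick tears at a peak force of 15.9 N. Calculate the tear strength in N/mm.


Tear strength = force / thickness
= 15.9 / 1.0
= 15.9 N/mm

15.9 N/mm


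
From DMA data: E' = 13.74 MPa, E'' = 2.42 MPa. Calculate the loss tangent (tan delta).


tan delta = E'' / E'
= 2.42 / 13.74
= 0.1761

tan delta = 0.1761


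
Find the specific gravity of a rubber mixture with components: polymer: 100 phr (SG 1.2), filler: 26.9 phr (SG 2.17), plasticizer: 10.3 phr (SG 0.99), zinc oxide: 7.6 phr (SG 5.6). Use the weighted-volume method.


Sum of weights = 144.8
Volume contributions:
  polymer: 100/1.2 = 83.3333
  filler: 26.9/2.17 = 12.3963
  plasticizer: 10.3/0.99 = 10.4040
  zinc oxide: 7.6/5.6 = 1.3571
Sum of volumes = 107.4908
SG = 144.8 / 107.4908 = 1.347

SG = 1.347


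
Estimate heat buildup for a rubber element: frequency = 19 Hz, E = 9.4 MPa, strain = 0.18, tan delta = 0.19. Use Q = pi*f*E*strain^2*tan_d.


Q = pi * f * E * strain^2 * tan_d
= pi * 19 * 9.4 * 0.18^2 * 0.19
= pi * 19 * 9.4 * 0.0324 * 0.19
= 3.4541

Q = 3.4541


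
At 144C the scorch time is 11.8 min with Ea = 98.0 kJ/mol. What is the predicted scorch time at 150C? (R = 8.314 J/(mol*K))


Convert temperatures: T1 = 144 + 273.15 = 417.15 K, T2 = 150 + 273.15 = 423.15 K
ts2_new = 11.8 * exp(98000 / 8.314 * (1/423.15 - 1/417.15))
1/T2 - 1/T1 = -3.3991e-05
ts2_new = 7.9 min

7.9 min


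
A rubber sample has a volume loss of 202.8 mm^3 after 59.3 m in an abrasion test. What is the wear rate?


Rate = volume_loss / distance
= 202.8 / 59.3
= 3.42 mm^3/m

3.42 mm^3/m


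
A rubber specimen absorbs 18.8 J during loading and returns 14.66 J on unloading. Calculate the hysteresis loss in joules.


Hysteresis loss = loading - unloading
= 18.8 - 14.66
= 4.14 J

4.14 J


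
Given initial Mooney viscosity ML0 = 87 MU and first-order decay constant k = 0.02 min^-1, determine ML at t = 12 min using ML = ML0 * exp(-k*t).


ML = ML0 * exp(-k * t)
ML = 87 * exp(-0.02 * 12)
ML = 87 * 0.7866
ML = 68.44 MU

68.44 MU


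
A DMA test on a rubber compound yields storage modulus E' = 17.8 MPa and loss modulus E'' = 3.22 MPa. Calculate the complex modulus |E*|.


|E*| = sqrt(E'^2 + E''^2)
= sqrt(17.8^2 + 3.22^2)
= sqrt(316.8400 + 10.3684)
= 18.089 MPa

18.089 MPa


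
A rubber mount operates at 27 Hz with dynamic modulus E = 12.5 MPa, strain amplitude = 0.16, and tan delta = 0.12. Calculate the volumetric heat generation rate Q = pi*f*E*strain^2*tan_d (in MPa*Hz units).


Q = pi * f * E * strain^2 * tan_d
= pi * 27 * 12.5 * 0.16^2 * 0.12
= pi * 27 * 12.5 * 0.0256 * 0.12
= 3.2572

Q = 3.2572


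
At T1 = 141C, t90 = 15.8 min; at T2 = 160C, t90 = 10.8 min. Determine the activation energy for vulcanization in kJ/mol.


T1 = 414.15 K, T2 = 433.15 K
1/T1 - 1/T2 = 1.0592e-04
ln(t1/t2) = ln(15.8/10.8) = 0.3805
Ea = 8.314 * 0.3805 / 1.0592e-04 = 29865.2223 J/mol
Ea = 29.87 kJ/mol

29.87 kJ/mol


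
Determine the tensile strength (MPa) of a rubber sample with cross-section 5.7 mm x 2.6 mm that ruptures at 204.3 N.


Area = width * thickness = 5.7 * 2.6 = 14.82 mm^2
TS = force / area = 204.3 / 14.82 = 13.79 MPa

13.79 MPa


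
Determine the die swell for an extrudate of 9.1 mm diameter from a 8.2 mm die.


Die swell ratio = D_extrudate / D_die
= 9.1 / 8.2
= 1.11

Die swell = 1.11


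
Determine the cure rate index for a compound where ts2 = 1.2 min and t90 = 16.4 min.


CRI = 100 / (t90 - ts2)
= 100 / (16.4 - 1.2)
= 100 / 15.2
= 6.58 min^-1

6.58 min^-1


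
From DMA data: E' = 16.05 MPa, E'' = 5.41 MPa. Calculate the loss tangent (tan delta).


tan delta = E'' / E'
= 5.41 / 16.05
= 0.3371

tan delta = 0.3371


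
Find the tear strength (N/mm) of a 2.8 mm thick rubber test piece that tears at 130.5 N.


Tear strength = force / thickness
= 130.5 / 2.8
= 46.61 N/mm

46.61 N/mm


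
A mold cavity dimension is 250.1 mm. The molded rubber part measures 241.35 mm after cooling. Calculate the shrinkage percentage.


Shrinkage = (mold - part) / mold * 100
= (250.1 - 241.35) / 250.1 * 100
= 8.75 / 250.1 * 100
= 3.5%

3.5%


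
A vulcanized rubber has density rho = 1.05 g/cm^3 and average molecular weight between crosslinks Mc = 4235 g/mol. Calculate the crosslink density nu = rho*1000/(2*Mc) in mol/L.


nu = rho * 1000 / (2 * Mc)
nu = 1.05 * 1000 / (2 * 4235)
nu = 1050.0 / 8470
nu = 0.1240 mol/L

0.1240 mol/L


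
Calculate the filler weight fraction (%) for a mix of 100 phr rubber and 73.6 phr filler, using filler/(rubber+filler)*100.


Filler % = filler / (rubber + filler) * 100
= 73.6 / (100 + 73.6) * 100
= 73.6 / 173.6 * 100
= 42.4%

42.4%


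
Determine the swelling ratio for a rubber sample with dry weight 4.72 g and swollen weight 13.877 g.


Q = W_swollen / W_dry
Q = 13.877 / 4.72
Q = 2.94

Q = 2.94


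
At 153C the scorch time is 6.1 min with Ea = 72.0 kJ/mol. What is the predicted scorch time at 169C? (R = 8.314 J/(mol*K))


Convert temperatures: T1 = 153 + 273.15 = 426.15 K, T2 = 169 + 273.15 = 442.15 K
ts2_new = 6.1 * exp(72000 / 8.314 * (1/442.15 - 1/426.15))
1/T2 - 1/T1 = -8.4916e-05
ts2_new = 2.92 min

2.92 min


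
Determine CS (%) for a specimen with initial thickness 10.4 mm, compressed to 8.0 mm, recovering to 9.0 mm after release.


CS = (t0 - recovered) / (t0 - ts) * 100
= (10.4 - 9.0) / (10.4 - 8.0) * 100
= 1.4 / 2.4 * 100
= 58.3%

58.3%


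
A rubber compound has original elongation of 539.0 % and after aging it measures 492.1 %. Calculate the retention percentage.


Retention = aged / original * 100
= 492.1 / 539.0 * 100
= 91.3%

91.3%


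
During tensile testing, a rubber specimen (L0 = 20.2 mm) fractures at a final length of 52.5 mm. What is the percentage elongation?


Elongation = (Lf - L0) / L0 * 100
= (52.5 - 20.2) / 20.2 * 100
= 32.3 / 20.2 * 100
= 159.9%

159.9%


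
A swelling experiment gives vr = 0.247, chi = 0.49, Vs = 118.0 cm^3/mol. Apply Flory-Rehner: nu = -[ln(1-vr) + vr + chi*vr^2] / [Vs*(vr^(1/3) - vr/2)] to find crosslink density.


ln(1 - vr) = ln(1 - 0.247) = -0.2837
Numerator = -((-0.2837) + 0.247 + 0.49 * 0.247^2) = 0.0068
Denominator = 118.0 * (0.247^(1/3) - 0.247/2) = 59.4638
nu = 0.0068 / 59.4638 = 1.1428e-04 mol/cm^3

1.1428e-04 mol/cm^3


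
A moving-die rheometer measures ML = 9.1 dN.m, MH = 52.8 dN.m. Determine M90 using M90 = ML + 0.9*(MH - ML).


M90 = ML + 0.9 * (MH - ML)
M90 = 9.1 + 0.9 * (52.8 - 9.1)
M90 = 9.1 + 0.9 * 43.7
M90 = 48.43 dN.m

48.43 dN.m


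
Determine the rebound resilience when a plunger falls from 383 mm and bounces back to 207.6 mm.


Resilience = h_rebound / h_drop * 100
= 207.6 / 383 * 100
= 54.2%

54.2%


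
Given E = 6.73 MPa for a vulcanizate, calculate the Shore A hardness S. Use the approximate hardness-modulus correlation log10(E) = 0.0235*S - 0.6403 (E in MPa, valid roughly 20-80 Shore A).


log10(E) = 0.0235*S - 0.6403  =>  S = (log10(E) + 0.6403) / 0.0235
log10(6.73) = 0.828015
S = (0.828015 + 0.6403) / 0.0235 = 1.468315 / 0.0235
S = 62.5

Shore A = 62.5


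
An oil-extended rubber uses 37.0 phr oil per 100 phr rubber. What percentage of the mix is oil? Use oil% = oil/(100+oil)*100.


Oil % = oil / (100 + oil) * 100
= 37.0 / (100 + 37.0) * 100
= 37.0 / 137.0 * 100
= 27.01%

27.01%


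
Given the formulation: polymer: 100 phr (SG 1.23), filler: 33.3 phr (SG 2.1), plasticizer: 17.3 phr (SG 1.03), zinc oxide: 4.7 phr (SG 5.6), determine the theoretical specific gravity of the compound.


Sum of weights = 155.3
Volume contributions:
  polymer: 100/1.23 = 81.3008
  filler: 33.3/2.1 = 15.8571
  plasticizer: 17.3/1.03 = 16.7961
  zinc oxide: 4.7/5.6 = 0.8393
Sum of volumes = 114.7934
SG = 155.3 / 114.7934 = 1.353

SG = 1.353


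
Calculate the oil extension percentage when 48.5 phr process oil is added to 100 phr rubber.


Oil % = oil / (100 + oil) * 100
= 48.5 / (100 + 48.5) * 100
= 48.5 / 148.5 * 100
= 32.66%

32.66%


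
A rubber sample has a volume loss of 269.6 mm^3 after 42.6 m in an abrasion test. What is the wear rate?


Rate = volume_loss / distance
= 269.6 / 42.6
= 6.329 mm^3/m

6.329 mm^3/m


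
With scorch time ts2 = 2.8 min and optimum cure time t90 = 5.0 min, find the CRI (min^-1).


CRI = 100 / (t90 - ts2)
= 100 / (5.0 - 2.8)
= 100 / 2.2
= 45.45 min^-1

45.45 min^-1


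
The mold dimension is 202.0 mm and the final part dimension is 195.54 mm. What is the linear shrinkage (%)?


Shrinkage = (mold - part) / mold * 100
= (202.0 - 195.54) / 202.0 * 100
= 6.46 / 202.0 * 100
= 3.2%

3.2%


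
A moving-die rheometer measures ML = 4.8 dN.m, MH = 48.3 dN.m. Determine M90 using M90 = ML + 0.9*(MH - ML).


M90 = ML + 0.9 * (MH - ML)
M90 = 4.8 + 0.9 * (48.3 - 4.8)
M90 = 4.8 + 0.9 * 43.5
M90 = 43.95 dN.m

43.95 dN.m


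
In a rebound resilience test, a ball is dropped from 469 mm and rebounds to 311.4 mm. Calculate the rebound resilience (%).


Resilience = h_rebound / h_drop * 100
= 311.4 / 469 * 100
= 66.4%

66.4%


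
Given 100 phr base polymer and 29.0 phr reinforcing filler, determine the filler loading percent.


Filler % = filler / (rubber + filler) * 100
= 29.0 / (100 + 29.0) * 100
= 29.0 / 129.0 * 100
= 22.48%

22.48%


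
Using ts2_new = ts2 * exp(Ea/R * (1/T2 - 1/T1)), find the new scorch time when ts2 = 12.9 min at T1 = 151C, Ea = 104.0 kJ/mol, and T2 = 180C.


Convert temperatures: T1 = 151 + 273.15 = 424.15 K, T2 = 180 + 273.15 = 453.15 K
ts2_new = 12.9 * exp(104000 / 8.314 * (1/453.15 - 1/424.15))
1/T2 - 1/T1 = -1.5088e-04
ts2_new = 1.95 min

1.95 min


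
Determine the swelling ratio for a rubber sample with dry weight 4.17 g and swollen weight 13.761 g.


Q = W_swollen / W_dry
Q = 13.761 / 4.17
Q = 3.3

Q = 3.3


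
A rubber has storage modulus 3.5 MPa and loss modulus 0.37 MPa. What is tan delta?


tan delta = E'' / E'
= 0.37 / 3.5
= 0.1057

tan delta = 0.1057


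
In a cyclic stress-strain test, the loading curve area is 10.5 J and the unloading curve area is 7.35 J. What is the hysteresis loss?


Hysteresis loss = loading - unloading
= 10.5 - 7.35
= 3.15 J

3.15 J


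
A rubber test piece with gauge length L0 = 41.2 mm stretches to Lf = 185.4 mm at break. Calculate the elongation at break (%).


Elongation = (Lf - L0) / L0 * 100
= (185.4 - 41.2) / 41.2 * 100
= 144.2 / 41.2 * 100
= 350.0%

350.0%


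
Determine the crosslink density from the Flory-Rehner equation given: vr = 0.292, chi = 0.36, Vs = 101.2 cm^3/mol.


ln(1 - vr) = ln(1 - 0.292) = -0.3453
Numerator = -((-0.3453) + 0.292 + 0.36 * 0.292^2) = 0.0226
Denominator = 101.2 * (0.292^(1/3) - 0.292/2) = 52.3638
nu = 0.0226 / 52.3638 = 4.3190e-04 mol/cm^3

4.3190e-04 mol/cm^3


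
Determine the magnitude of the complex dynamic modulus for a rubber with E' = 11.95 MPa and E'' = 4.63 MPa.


|E*| = sqrt(E'^2 + E''^2)
= sqrt(11.95^2 + 4.63^2)
= sqrt(142.8025 + 21.4369)
= 12.816 MPa

12.816 MPa


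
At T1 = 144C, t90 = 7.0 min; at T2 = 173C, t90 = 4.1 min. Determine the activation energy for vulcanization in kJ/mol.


T1 = 417.15 K, T2 = 446.15 K
1/T1 - 1/T2 = 1.5582e-04
ln(t1/t2) = ln(7.0/4.1) = 0.5349
Ea = 8.314 * 0.5349 / 1.5582e-04 = 28541.4860 J/mol
Ea = 28.54 kJ/mol

28.54 kJ/mol


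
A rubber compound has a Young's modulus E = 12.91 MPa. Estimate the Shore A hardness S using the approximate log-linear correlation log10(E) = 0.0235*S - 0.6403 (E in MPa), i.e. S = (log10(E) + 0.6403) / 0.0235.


log10(E) = 0.0235*S - 0.6403  =>  S = (log10(E) + 0.6403) / 0.0235
log10(12.91) = 1.110926
S = (1.110926 + 0.6403) / 0.0235 = 1.751226 / 0.0235
S = 74.5

Shore A = 74.5


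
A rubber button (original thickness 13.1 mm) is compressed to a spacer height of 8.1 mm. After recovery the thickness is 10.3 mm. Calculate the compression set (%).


CS = (t0 - recovered) / (t0 - ts) * 100
= (13.1 - 10.3) / (13.1 - 8.1) * 100
= 2.8 / 5.0 * 100
= 56.0%

56.0%


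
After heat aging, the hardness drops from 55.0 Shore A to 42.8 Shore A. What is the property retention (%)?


Retention = aged / original * 100
= 42.8 / 55.0 * 100
= 77.8%

77.8%


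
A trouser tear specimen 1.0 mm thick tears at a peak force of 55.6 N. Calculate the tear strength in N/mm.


Tear strength = force / thickness
= 55.6 / 1.0
= 55.6 N/mm

55.6 N/mm


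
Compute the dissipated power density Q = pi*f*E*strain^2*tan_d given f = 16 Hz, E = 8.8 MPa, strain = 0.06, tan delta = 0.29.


Q = pi * f * E * strain^2 * tan_d
= pi * 16 * 8.8 * 0.06^2 * 0.29
= pi * 16 * 8.8 * 0.0036 * 0.29
= 0.4618

Q = 0.4618


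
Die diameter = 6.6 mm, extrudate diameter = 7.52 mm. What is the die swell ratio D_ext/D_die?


Die swell ratio = D_extrudate / D_die
= 7.52 / 6.6
= 1.139

Die swell = 1.139


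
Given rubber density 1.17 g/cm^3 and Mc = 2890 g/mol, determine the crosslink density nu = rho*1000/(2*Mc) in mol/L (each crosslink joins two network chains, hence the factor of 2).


nu = rho * 1000 / (2 * Mc)
nu = 1.17 * 1000 / (2 * 2890)
nu = 1170.0 / 5780
nu = 0.2024 mol/L

0.2024 mol/L


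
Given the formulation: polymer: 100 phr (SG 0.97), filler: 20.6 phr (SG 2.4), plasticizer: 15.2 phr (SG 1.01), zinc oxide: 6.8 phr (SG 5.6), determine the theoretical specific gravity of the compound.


Sum of weights = 142.6
Volume contributions:
  polymer: 100/0.97 = 103.0928
  filler: 20.6/2.4 = 8.5833
  plasticizer: 15.2/1.01 = 15.0495
  zinc oxide: 6.8/5.6 = 1.2143
Sum of volumes = 127.9399
SG = 142.6 / 127.9399 = 1.115

SG = 1.115


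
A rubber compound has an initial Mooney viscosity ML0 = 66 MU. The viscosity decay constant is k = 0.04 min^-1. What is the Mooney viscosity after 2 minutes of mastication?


ML = ML0 * exp(-k * t)
ML = 66 * exp(-0.04 * 2)
ML = 66 * 0.9231
ML = 60.93 MU

60.93 MU


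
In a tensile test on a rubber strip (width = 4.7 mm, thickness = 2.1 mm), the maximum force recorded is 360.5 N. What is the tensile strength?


Area = width * thickness = 4.7 * 2.1 = 9.87 mm^2
TS = force / area = 360.5 / 9.87 = 36.52 MPa

36.52 MPa


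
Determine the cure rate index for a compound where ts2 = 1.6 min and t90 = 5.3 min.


CRI = 100 / (t90 - ts2)
= 100 / (5.3 - 1.6)
= 100 / 3.7
= 27.03 min^-1

27.03 min^-1


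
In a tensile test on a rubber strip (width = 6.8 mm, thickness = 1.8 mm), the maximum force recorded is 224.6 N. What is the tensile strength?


Area = width * thickness = 6.8 * 1.8 = 12.24 mm^2
TS = force / area = 224.6 / 12.24 = 18.35 MPa

18.35 MPa


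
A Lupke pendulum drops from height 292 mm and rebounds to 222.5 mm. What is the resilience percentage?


Resilience = h_rebound / h_drop * 100
= 222.5 / 292 * 100
= 76.2%

76.2%


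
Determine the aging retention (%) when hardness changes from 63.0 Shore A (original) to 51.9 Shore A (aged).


Retention = aged / original * 100
= 51.9 / 63.0 * 100
= 82.4%

82.4%


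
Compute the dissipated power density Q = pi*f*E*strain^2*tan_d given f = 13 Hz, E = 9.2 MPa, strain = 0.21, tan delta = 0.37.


Q = pi * f * E * strain^2 * tan_d
= pi * 13 * 9.2 * 0.21^2 * 0.37
= pi * 13 * 9.2 * 0.0441 * 0.37
= 6.1309

Q = 6.1309


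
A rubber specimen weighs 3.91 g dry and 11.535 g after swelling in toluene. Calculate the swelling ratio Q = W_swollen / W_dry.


Q = W_swollen / W_dry
Q = 11.535 / 3.91
Q = 2.95

Q = 2.95


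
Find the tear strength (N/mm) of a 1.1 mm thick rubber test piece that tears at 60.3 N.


Tear strength = force / thickness
= 60.3 / 1.1
= 54.82 N/mm

54.82 N/mm


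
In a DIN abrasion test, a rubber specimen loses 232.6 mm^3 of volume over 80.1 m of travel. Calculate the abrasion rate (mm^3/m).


Rate = volume_loss / distance
= 232.6 / 80.1
= 2.904 mm^3/m

2.904 mm^3/m


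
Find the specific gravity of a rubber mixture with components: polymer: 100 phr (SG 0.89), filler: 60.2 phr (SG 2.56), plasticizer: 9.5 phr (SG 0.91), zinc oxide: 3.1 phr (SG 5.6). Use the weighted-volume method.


Sum of weights = 172.8
Volume contributions:
  polymer: 100/0.89 = 112.3596
  filler: 60.2/2.56 = 23.5156
  plasticizer: 9.5/0.91 = 10.4396
  zinc oxide: 3.1/5.6 = 0.5536
Sum of volumes = 146.8683
SG = 172.8 / 146.8683 = 1.177

SG = 1.177


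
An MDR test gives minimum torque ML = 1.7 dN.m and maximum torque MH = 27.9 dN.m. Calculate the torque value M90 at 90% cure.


M90 = ML + 0.9 * (MH - ML)
M90 = 1.7 + 0.9 * (27.9 - 1.7)
M90 = 1.7 + 0.9 * 26.2
M90 = 25.28 dN.m

25.28 dN.m


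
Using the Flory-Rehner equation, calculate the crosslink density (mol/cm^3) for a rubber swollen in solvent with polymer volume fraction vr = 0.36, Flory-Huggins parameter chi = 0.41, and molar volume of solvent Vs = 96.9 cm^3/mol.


ln(1 - vr) = ln(1 - 0.36) = -0.4463
Numerator = -((-0.4463) + 0.36 + 0.41 * 0.36^2) = 0.0332
Denominator = 96.9 * (0.36^(1/3) - 0.36/2) = 51.4906
nu = 0.0332 / 51.4906 = 6.4383e-04 mol/cm^3

6.4383e-04 mol/cm^3


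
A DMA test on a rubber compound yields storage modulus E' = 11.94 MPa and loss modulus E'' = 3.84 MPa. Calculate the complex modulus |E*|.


|E*| = sqrt(E'^2 + E''^2)
= sqrt(11.94^2 + 3.84^2)
= sqrt(142.5636 + 14.7456)
= 12.542 MPa

12.542 MPa


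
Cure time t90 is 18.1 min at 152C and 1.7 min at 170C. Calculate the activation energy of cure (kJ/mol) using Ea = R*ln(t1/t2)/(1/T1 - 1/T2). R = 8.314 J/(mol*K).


T1 = 425.15 K, T2 = 443.15 K
1/T1 - 1/T2 = 9.5539e-05
ln(t1/t2) = ln(18.1/1.7) = 2.3653
Ea = 8.314 * 2.3653 / 9.5539e-05 = 205832.3767 J/mol
Ea = 205.83 kJ/mol

205.83 kJ/mol


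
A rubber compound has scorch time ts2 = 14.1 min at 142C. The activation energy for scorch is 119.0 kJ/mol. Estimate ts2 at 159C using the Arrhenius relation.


Convert temperatures: T1 = 142 + 273.15 = 415.15 K, T2 = 159 + 273.15 = 432.15 K
ts2_new = 14.1 * exp(119000 / 8.314 * (1/432.15 - 1/415.15))
1/T2 - 1/T1 = -9.4757e-05
ts2_new = 3.63 min

3.63 min


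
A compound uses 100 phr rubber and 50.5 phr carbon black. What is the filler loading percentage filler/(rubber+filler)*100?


Filler % = filler / (rubber + filler) * 100
= 50.5 / (100 + 50.5) * 100
= 50.5 / 150.5 * 100
= 33.55%

33.55%


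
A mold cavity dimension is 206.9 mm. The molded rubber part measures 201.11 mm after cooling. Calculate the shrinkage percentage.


Shrinkage = (mold - part) / mold * 100
= (206.9 - 201.11) / 206.9 * 100
= 5.79 / 206.9 * 100
= 2.8%

2.8%


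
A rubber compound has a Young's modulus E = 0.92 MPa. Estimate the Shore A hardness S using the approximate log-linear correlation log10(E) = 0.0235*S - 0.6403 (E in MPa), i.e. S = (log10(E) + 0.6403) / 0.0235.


log10(E) = 0.0235*S - 0.6403  =>  S = (log10(E) + 0.6403) / 0.0235
log10(0.92) = -0.036212
S = (-0.036212 + 0.6403) / 0.0235 = 0.604088 / 0.0235
S = 25.7

Shore A = 25.7


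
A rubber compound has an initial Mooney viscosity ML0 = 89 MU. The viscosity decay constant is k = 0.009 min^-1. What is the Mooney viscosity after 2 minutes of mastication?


ML = ML0 * exp(-k * t)
ML = 89 * exp(-0.009 * 2)
ML = 89 * 0.9822
ML = 87.41 MU

87.41 MU


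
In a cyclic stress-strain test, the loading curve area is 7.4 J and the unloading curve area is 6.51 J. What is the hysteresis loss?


Hysteresis loss = loading - unloading
= 7.4 - 6.51
= 0.89 J

0.89 J


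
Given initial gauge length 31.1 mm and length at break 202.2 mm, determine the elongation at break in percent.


Elongation = (Lf - L0) / L0 * 100
= (202.2 - 31.1) / 31.1 * 100
= 171.1 / 31.1 * 100
= 550.2%

550.2%


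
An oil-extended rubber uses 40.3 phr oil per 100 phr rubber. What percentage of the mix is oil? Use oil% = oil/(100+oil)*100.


Oil % = oil / (100 + oil) * 100
= 40.3 / (100 + 40.3) * 100
= 40.3 / 140.3 * 100
= 28.72%

28.72%


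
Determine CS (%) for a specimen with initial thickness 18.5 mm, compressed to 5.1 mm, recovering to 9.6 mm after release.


CS = (t0 - recovered) / (t0 - ts) * 100
= (18.5 - 9.6) / (18.5 - 5.1) * 100
= 8.9 / 13.4 * 100
= 66.4%

66.4%


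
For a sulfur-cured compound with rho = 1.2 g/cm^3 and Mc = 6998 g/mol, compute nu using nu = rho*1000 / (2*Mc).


nu = rho * 1000 / (2 * Mc)
nu = 1.2 * 1000 / (2 * 6998)
nu = 1200.0 / 13996
nu = 0.0857 mol/L

0.0857 mol/L


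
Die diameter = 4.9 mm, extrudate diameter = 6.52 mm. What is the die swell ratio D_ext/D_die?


Die swell ratio = D_extrudate / D_die
= 6.52 / 4.9
= 1.331

Die swell = 1.331


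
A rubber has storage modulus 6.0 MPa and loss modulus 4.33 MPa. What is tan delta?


tan delta = E'' / E'
= 4.33 / 6.0
= 0.7217

tan delta = 0.7217


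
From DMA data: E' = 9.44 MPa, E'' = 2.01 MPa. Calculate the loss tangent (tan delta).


tan delta = E'' / E'
= 2.01 / 9.44
= 0.2129

tan delta = 0.2129


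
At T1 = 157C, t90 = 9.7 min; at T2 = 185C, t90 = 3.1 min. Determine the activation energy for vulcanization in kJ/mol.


T1 = 430.15 K, T2 = 458.15 K
1/T1 - 1/T2 = 1.4208e-04
ln(t1/t2) = ln(9.7/3.1) = 1.1407
Ea = 8.314 * 1.1407 / 1.4208e-04 = 66751.3571 J/mol
Ea = 66.75 kJ/mol

66.75 kJ/mol


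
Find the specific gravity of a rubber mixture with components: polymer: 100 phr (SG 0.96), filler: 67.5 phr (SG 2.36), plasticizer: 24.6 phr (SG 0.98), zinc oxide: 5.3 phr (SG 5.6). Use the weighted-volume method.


Sum of weights = 197.4
Volume contributions:
  polymer: 100/0.96 = 104.1667
  filler: 67.5/2.36 = 28.6017
  plasticizer: 24.6/0.98 = 25.1020
  zinc oxide: 5.3/5.6 = 0.9464
Sum of volumes = 158.8168
SG = 197.4 / 158.8168 = 1.243

SG = 1.243


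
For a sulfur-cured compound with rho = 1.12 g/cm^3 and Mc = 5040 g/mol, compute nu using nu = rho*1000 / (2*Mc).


nu = rho * 1000 / (2 * Mc)
nu = 1.12 * 1000 / (2 * 5040)
nu = 1120.0 / 10080
nu = 0.1111 mol/L

0.1111 mol/L


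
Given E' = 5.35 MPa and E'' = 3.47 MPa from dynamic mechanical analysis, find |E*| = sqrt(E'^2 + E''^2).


|E*| = sqrt(E'^2 + E''^2)
= sqrt(5.35^2 + 3.47^2)
= sqrt(28.6225 + 12.0409)
= 6.377 MPa

6.377 MPa


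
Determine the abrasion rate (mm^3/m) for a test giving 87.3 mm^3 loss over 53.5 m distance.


Rate = volume_loss / distance
= 87.3 / 53.5
= 1.632 mm^3/m

1.632 mm^3/m


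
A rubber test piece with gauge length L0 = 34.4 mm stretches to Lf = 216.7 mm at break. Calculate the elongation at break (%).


Elongation = (Lf - L0) / L0 * 100
= (216.7 - 34.4) / 34.4 * 100
= 182.3 / 34.4 * 100
= 529.9%

529.9%


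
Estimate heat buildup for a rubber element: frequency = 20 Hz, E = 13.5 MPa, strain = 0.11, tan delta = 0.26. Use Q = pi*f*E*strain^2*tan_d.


Q = pi * f * E * strain^2 * tan_d
= pi * 20 * 13.5 * 0.11^2 * 0.26
= pi * 20 * 13.5 * 0.0121 * 0.26
= 2.6685

Q = 2.6685


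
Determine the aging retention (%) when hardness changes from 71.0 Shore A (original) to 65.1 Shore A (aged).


Retention = aged / original * 100
= 65.1 / 71.0 * 100
= 91.7%

91.7%
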